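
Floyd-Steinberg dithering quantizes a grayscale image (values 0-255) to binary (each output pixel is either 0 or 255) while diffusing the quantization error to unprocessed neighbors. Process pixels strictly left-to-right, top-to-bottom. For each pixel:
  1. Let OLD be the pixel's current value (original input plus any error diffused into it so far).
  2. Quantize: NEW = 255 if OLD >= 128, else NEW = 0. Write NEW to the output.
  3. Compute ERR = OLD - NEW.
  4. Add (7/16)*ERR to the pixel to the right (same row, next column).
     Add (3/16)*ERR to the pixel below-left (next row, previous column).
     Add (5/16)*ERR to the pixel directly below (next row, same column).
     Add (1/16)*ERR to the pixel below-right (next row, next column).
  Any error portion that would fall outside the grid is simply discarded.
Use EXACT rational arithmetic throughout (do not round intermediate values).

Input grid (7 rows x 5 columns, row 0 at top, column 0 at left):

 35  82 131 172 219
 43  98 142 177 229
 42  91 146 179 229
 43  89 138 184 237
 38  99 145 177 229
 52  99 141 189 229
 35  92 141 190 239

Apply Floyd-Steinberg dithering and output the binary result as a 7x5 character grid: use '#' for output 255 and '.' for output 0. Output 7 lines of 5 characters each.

Answer: ..###
.#.##
..#.#
.#.##
..###
.#.##
..#.#

Derivation:
(0,0): OLD=35 → NEW=0, ERR=35
(0,1): OLD=1557/16 → NEW=0, ERR=1557/16
(0,2): OLD=44435/256 → NEW=255, ERR=-20845/256
(0,3): OLD=558597/4096 → NEW=255, ERR=-485883/4096
(0,4): OLD=10951203/65536 → NEW=255, ERR=-5760477/65536
(1,0): OLD=18479/256 → NEW=0, ERR=18479/256
(1,1): OLD=300873/2048 → NEW=255, ERR=-221367/2048
(1,2): OLD=3480317/65536 → NEW=0, ERR=3480317/65536
(1,3): OLD=37117945/262144 → NEW=255, ERR=-29728775/262144
(1,4): OLD=606088139/4194304 → NEW=255, ERR=-463459381/4194304
(2,0): OLD=1451315/32768 → NEW=0, ERR=1451315/32768
(2,1): OLD=95491681/1048576 → NEW=0, ERR=95491681/1048576
(2,2): OLD=2926255459/16777216 → NEW=255, ERR=-1351934621/16777216
(2,3): OLD=24402644857/268435456 → NEW=0, ERR=24402644857/268435456
(2,4): OLD=975616757263/4294967296 → NEW=255, ERR=-119599903217/4294967296
(3,0): OLD=1240105731/16777216 → NEW=0, ERR=1240105731/16777216
(3,1): OLD=18449049799/134217728 → NEW=255, ERR=-15776470841/134217728
(3,2): OLD=361333930301/4294967296 → NEW=0, ERR=361333930301/4294967296
(3,3): OLD=2052629730933/8589934592 → NEW=255, ERR=-137803590027/8589934592
(3,4): OLD=31193292445929/137438953472 → NEW=255, ERR=-3853640689431/137438953472
(4,0): OLD=83879195341/2147483648 → NEW=0, ERR=83879195341/2147483648
(4,1): OLD=6854770455117/68719476736 → NEW=0, ERR=6854770455117/68719476736
(4,2): OLD=224934454406179/1099511627776 → NEW=255, ERR=-55441010676701/1099511627776
(4,3): OLD=2637549667118157/17592186044416 → NEW=255, ERR=-1848457774207923/17592186044416
(4,4): OLD=48770013453673627/281474976710656 → NEW=255, ERR=-23006105607543653/281474976710656
(5,0): OLD=91159587264263/1099511627776 → NEW=0, ERR=91159587264263/1099511627776
(5,1): OLD=1402374140820437/8796093022208 → NEW=255, ERR=-840629579842603/8796093022208
(5,2): OLD=19693324658156157/281474976710656 → NEW=0, ERR=19693324658156157/281474976710656
(5,3): OLD=189486441171904147/1125899906842624 → NEW=255, ERR=-97618035072964973/1125899906842624
(5,4): OLD=2863547603460439393/18014398509481984 → NEW=255, ERR=-1730124016457466527/18014398509481984
(6,0): OLD=6050306843479191/140737488355328 → NEW=0, ERR=6050306843479191/140737488355328
(6,1): OLD=446951557066097625/4503599627370496 → NEW=0, ERR=446951557066097625/4503599627370496
(6,2): OLD=13262428865708022499/72057594037927936 → NEW=255, ERR=-5112257613963601181/72057594037927936
(6,3): OLD=136311514269205303681/1152921504606846976 → NEW=0, ERR=136311514269205303681/1152921504606846976
(6,4): OLD=4709351880319914540999/18446744073709551616 → NEW=255, ERR=5432141523978878919/18446744073709551616
Row 0: ..###
Row 1: .#.##
Row 2: ..#.#
Row 3: .#.##
Row 4: ..###
Row 5: .#.##
Row 6: ..#.#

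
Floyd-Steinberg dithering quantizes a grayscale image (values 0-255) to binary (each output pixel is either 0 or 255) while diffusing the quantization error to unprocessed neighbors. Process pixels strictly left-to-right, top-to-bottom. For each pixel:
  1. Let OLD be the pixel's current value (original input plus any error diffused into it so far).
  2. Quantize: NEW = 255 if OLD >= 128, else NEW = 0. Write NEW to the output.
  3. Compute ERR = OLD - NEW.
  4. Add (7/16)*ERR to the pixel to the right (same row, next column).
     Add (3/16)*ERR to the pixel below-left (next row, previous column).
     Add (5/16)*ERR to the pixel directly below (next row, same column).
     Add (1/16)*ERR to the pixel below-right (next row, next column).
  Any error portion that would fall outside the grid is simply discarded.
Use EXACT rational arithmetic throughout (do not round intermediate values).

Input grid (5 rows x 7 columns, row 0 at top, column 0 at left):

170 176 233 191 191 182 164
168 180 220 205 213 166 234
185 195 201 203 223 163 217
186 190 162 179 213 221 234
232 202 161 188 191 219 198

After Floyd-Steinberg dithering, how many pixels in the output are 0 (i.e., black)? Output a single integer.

(0,0): OLD=170 → NEW=255, ERR=-85
(0,1): OLD=2221/16 → NEW=255, ERR=-1859/16
(0,2): OLD=46635/256 → NEW=255, ERR=-18645/256
(0,3): OLD=651821/4096 → NEW=255, ERR=-392659/4096
(0,4): OLD=9768763/65536 → NEW=255, ERR=-6942917/65536
(0,5): OLD=142240413/1048576 → NEW=255, ERR=-125146467/1048576
(0,6): OLD=1875438155/16777216 → NEW=0, ERR=1875438155/16777216
(1,0): OLD=30631/256 → NEW=0, ERR=30631/256
(1,1): OLD=362641/2048 → NEW=255, ERR=-159599/2048
(1,2): OLD=9038053/65536 → NEW=255, ERR=-7673627/65536
(1,3): OLD=26057025/262144 → NEW=0, ERR=26057025/262144
(1,4): OLD=3271750243/16777216 → NEW=255, ERR=-1006439837/16777216
(1,5): OLD=15676208595/134217728 → NEW=0, ERR=15676208595/134217728
(1,6): OLD=671243412221/2147483648 → NEW=255, ERR=123635081981/2147483648
(2,0): OLD=6808523/32768 → NEW=255, ERR=-1547317/32768
(2,1): OLD=142094697/1048576 → NEW=255, ERR=-125292183/1048576
(2,2): OLD=2112254587/16777216 → NEW=0, ERR=2112254587/16777216
(2,3): OLD=36316329827/134217728 → NEW=255, ERR=2090809187/134217728
(2,4): OLD=256818373459/1073741824 → NEW=255, ERR=-16985791661/1073741824
(2,5): OLD=6859013905137/34359738368 → NEW=255, ERR=-1902719378703/34359738368
(2,6): OLD=119881891921575/549755813888 → NEW=255, ERR=-20305840619865/549755813888
(3,0): OLD=2497114907/16777216 → NEW=255, ERR=-1781075173/16777216
(3,1): OLD=17028186623/134217728 → NEW=0, ERR=17028186623/134217728
(3,2): OLD=270907434477/1073741824 → NEW=255, ERR=-2896730643/1073741824
(3,3): OLD=805694688875/4294967296 → NEW=255, ERR=-289521971605/4294967296
(3,4): OLD=92994120298267/549755813888 → NEW=255, ERR=-47193612243173/549755813888
(3,5): OLD=695874737359745/4398046511104 → NEW=255, ERR=-425627122971775/4398046511104
(3,6): OLD=12431114571502367/70368744177664 → NEW=255, ERR=-5512915193801953/70368744177664
(4,0): OLD=478057759285/2147483648 → NEW=255, ERR=-69550570955/2147483648
(4,1): OLD=7570710077489/34359738368 → NEW=255, ERR=-1191023206351/34359738368
(4,2): OLD=77120735145599/549755813888 → NEW=255, ERR=-63066997395841/549755813888
(4,3): OLD=441919240879141/4398046511104 → NEW=0, ERR=441919240879141/4398046511104
(4,4): OLD=6536384233261023/35184372088832 → NEW=255, ERR=-2435630649391137/35184372088832
(4,5): OLD=155843552720784735/1125899906842624 → NEW=255, ERR=-131260923524084385/1125899906842624
(4,6): OLD=2098030681223911497/18014398509481984 → NEW=0, ERR=2098030681223911497/18014398509481984
Output grid:
  Row 0: ######.  (1 black, running=1)
  Row 1: .##.#.#  (3 black, running=4)
  Row 2: ##.####  (1 black, running=5)
  Row 3: #.#####  (1 black, running=6)
  Row 4: ###.##.  (2 black, running=8)

Answer: 8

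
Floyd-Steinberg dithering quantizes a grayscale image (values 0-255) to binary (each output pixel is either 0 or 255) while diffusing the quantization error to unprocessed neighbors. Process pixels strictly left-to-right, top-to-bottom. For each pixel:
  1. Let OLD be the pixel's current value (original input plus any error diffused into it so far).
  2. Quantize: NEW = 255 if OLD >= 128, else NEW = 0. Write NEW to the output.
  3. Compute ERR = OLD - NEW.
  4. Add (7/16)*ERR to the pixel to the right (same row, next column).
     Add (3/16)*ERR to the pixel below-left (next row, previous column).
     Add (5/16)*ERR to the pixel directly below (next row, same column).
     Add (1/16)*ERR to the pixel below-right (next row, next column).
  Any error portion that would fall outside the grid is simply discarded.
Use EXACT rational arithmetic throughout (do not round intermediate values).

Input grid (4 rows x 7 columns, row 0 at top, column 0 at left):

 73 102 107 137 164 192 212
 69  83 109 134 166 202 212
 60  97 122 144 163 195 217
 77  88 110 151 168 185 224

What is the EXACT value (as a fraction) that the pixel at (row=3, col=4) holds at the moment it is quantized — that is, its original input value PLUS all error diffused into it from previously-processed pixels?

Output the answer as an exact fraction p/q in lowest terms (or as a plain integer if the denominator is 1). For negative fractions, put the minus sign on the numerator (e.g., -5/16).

(0,0): OLD=73 → NEW=0, ERR=73
(0,1): OLD=2143/16 → NEW=255, ERR=-1937/16
(0,2): OLD=13833/256 → NEW=0, ERR=13833/256
(0,3): OLD=657983/4096 → NEW=255, ERR=-386497/4096
(0,4): OLD=8042425/65536 → NEW=0, ERR=8042425/65536
(0,5): OLD=257623567/1048576 → NEW=255, ERR=-9763313/1048576
(0,6): OLD=3488426601/16777216 → NEW=255, ERR=-789763479/16777216
(1,0): OLD=17693/256 → NEW=0, ERR=17693/256
(1,1): OLD=184523/2048 → NEW=0, ERR=184523/2048
(1,2): OLD=9178023/65536 → NEW=255, ERR=-7533657/65536
(1,3): OLD=21130587/262144 → NEW=0, ERR=21130587/262144
(1,4): OLD=3891835121/16777216 → NEW=255, ERR=-386354959/16777216
(1,5): OLD=25213991361/134217728 → NEW=255, ERR=-9011529279/134217728
(1,6): OLD=359345585199/2147483648 → NEW=255, ERR=-188262745041/2147483648
(2,0): OLD=3227369/32768 → NEW=0, ERR=3227369/32768
(2,1): OLD=158347155/1048576 → NEW=255, ERR=-109039725/1048576
(2,2): OLD=1028892537/16777216 → NEW=0, ERR=1028892537/16777216
(2,3): OLD=24765530097/134217728 → NEW=255, ERR=-9459990543/134217728
(2,4): OLD=126074987585/1073741824 → NEW=0, ERR=126074987585/1073741824
(2,5): OLD=7130034795755/34359738368 → NEW=255, ERR=-1631698488085/34359738368
(2,6): OLD=90507151098397/549755813888 → NEW=255, ERR=-49680581443043/549755813888
(3,0): OLD=1481105497/16777216 → NEW=0, ERR=1481105497/16777216
(3,1): OLD=15002985573/134217728 → NEW=0, ERR=15002985573/134217728
(3,2): OLD=170031372671/1073741824 → NEW=255, ERR=-103772792449/1073741824
(3,3): OLD=483356290761/4294967296 → NEW=0, ERR=483356290761/4294967296
(3,4): OLD=132282073986137/549755813888 → NEW=255, ERR=-7905658555303/549755813888
Target (3,4): original=168, with diffused error = 132282073986137/549755813888

Answer: 132282073986137/549755813888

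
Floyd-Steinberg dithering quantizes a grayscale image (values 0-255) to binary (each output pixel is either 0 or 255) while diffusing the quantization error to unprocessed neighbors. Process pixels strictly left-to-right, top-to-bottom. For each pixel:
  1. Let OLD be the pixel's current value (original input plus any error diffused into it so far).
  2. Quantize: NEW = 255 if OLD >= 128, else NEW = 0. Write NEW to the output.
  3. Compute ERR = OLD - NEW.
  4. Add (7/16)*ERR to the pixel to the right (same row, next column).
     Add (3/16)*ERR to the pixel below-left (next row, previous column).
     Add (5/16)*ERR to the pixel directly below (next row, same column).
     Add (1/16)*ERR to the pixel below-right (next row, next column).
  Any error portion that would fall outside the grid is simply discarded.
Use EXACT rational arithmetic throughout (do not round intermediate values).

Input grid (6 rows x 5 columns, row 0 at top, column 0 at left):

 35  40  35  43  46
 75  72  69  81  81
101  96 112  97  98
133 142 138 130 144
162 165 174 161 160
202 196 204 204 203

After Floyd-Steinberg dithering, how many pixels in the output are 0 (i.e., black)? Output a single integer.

Answer: 15

Derivation:
(0,0): OLD=35 → NEW=0, ERR=35
(0,1): OLD=885/16 → NEW=0, ERR=885/16
(0,2): OLD=15155/256 → NEW=0, ERR=15155/256
(0,3): OLD=282213/4096 → NEW=0, ERR=282213/4096
(0,4): OLD=4990147/65536 → NEW=0, ERR=4990147/65536
(1,0): OLD=24655/256 → NEW=0, ERR=24655/256
(1,1): OLD=296361/2048 → NEW=255, ERR=-225879/2048
(1,2): OLD=3645277/65536 → NEW=0, ERR=3645277/65536
(1,3): OLD=37969689/262144 → NEW=255, ERR=-28877031/262144
(1,4): OLD=255463979/4194304 → NEW=0, ERR=255463979/4194304
(2,0): OLD=3618131/32768 → NEW=0, ERR=3618131/32768
(2,1): OLD=132424001/1048576 → NEW=0, ERR=132424001/1048576
(2,2): OLD=2635463939/16777216 → NEW=255, ERR=-1642726141/16777216
(2,3): OLD=9297264985/268435456 → NEW=0, ERR=9297264985/268435456
(2,4): OLD=538166043439/4294967296 → NEW=0, ERR=538166043439/4294967296
(3,0): OLD=3207542691/16777216 → NEW=255, ERR=-1070647389/16777216
(3,1): OLD=19070763879/134217728 → NEW=255, ERR=-15154756761/134217728
(3,2): OLD=310913140125/4294967296 → NEW=0, ERR=310913140125/4294967296
(3,3): OLD=1630958174197/8589934592 → NEW=255, ERR=-559475146763/8589934592
(3,4): OLD=21554056186537/137438953472 → NEW=255, ERR=-13492876948823/137438953472
(4,0): OLD=259602185133/2147483648 → NEW=0, ERR=259602185133/2147483648
(4,1): OLD=13207036860333/68719476736 → NEW=255, ERR=-4316429707347/68719476736
(4,2): OLD=164786427507651/1099511627776 → NEW=255, ERR=-115589037575229/1099511627776
(4,3): OLD=1420919313296301/17592186044416 → NEW=0, ERR=1420919313296301/17592186044416
(4,4): OLD=45201185118961723/281474976710656 → NEW=255, ERR=-26574933942255557/281474976710656
(5,0): OLD=250688409309991/1099511627776 → NEW=255, ERR=-29687055772889/1099511627776
(5,1): OLD=1340546951884981/8796093022208 → NEW=255, ERR=-902456768778059/8796093022208
(5,2): OLD=38697129414870749/281474976710656 → NEW=255, ERR=-33078989646346531/281474976710656
(5,3): OLD=172884836519208563/1125899906842624 → NEW=255, ERR=-114219639725660557/1125899906842624
(5,4): OLD=2416825576551070977/18014398509481984 → NEW=255, ERR=-2176846043366834943/18014398509481984
Output grid:
  Row 0: .....  (5 black, running=5)
  Row 1: .#.#.  (3 black, running=8)
  Row 2: ..#..  (4 black, running=12)
  Row 3: ##.##  (1 black, running=13)
  Row 4: .##.#  (2 black, running=15)
  Row 5: #####  (0 black, running=15)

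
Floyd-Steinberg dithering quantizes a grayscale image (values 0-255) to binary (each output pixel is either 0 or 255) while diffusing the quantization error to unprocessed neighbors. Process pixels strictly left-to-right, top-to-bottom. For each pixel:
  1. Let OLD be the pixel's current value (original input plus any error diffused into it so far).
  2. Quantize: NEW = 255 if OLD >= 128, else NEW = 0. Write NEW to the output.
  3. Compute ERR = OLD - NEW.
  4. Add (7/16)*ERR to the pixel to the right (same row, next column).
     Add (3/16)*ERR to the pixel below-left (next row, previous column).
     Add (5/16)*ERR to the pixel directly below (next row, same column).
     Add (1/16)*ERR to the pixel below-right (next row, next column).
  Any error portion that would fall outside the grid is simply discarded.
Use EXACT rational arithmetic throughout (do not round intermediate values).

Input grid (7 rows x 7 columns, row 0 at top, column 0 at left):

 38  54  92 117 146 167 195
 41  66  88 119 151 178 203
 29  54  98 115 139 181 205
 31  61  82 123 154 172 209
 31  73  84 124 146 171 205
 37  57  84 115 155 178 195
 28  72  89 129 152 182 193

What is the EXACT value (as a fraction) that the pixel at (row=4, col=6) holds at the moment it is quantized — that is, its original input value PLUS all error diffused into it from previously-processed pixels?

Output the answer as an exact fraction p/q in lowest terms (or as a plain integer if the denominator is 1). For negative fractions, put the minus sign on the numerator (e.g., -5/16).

(0,0): OLD=38 → NEW=0, ERR=38
(0,1): OLD=565/8 → NEW=0, ERR=565/8
(0,2): OLD=15731/128 → NEW=0, ERR=15731/128
(0,3): OLD=349733/2048 → NEW=255, ERR=-172507/2048
(0,4): OLD=3576579/32768 → NEW=0, ERR=3576579/32768
(0,5): OLD=112592149/524288 → NEW=255, ERR=-21101291/524288
(0,6): OLD=1488069523/8388608 → NEW=255, ERR=-651025517/8388608
(1,0): OLD=8463/128 → NEW=0, ERR=8463/128
(1,1): OLD=145833/1024 → NEW=255, ERR=-115287/1024
(1,2): OLD=2155165/32768 → NEW=0, ERR=2155165/32768
(1,3): OLD=19608185/131072 → NEW=255, ERR=-13815175/131072
(1,4): OLD=1058515563/8388608 → NEW=0, ERR=1058515563/8388608
(1,5): OLD=14287394459/67108864 → NEW=255, ERR=-2825365861/67108864
(1,6): OLD=169450043317/1073741824 → NEW=255, ERR=-104354121803/1073741824
(2,0): OLD=467795/16384 → NEW=0, ERR=467795/16384
(2,1): OLD=25046785/524288 → NEW=0, ERR=25046785/524288
(2,2): OLD=945015235/8388608 → NEW=0, ERR=945015235/8388608
(2,3): OLD=10678279147/67108864 → NEW=255, ERR=-6434481173/67108864
(2,4): OLD=65499950331/536870912 → NEW=0, ERR=65499950331/536870912
(2,5): OLD=3622953984713/17179869184 → NEW=255, ERR=-757912657207/17179869184
(2,6): OLD=41972958918415/274877906944 → NEW=255, ERR=-28120907352305/274877906944
(3,0): OLD=410034403/8388608 → NEW=0, ERR=410034403/8388608
(3,1): OLD=8067910887/67108864 → NEW=0, ERR=8067910887/67108864
(3,2): OLD=83112680069/536870912 → NEW=255, ERR=-53789402491/536870912
(3,3): OLD=169909429123/2147483648 → NEW=0, ERR=169909429123/2147483648
(3,4): OLD=58405152601315/274877906944 → NEW=255, ERR=-11688713669405/274877906944
(3,5): OLD=281591622080025/2199023255552 → NEW=255, ERR=-279159308085735/2199023255552
(3,6): OLD=4177569495751047/35184372088832 → NEW=0, ERR=4177569495751047/35184372088832
(4,0): OLD=73891105325/1073741824 → NEW=0, ERR=73891105325/1073741824
(4,1): OLD=2146549047305/17179869184 → NEW=0, ERR=2146549047305/17179869184
(4,2): OLD=35652494601895/274877906944 → NEW=255, ERR=-34441371668825/274877906944
(4,3): OLD=175201942625117/2199023255552 → NEW=0, ERR=175201942625117/2199023255552
(4,4): OLD=2616146353866919/17592186044416 → NEW=255, ERR=-1869861087459161/17592186044416
(4,5): OLD=58790195301326599/562949953421312 → NEW=0, ERR=58790195301326599/562949953421312
(4,6): OLD=2520747991121325153/9007199254740992 → NEW=255, ERR=223912181162372193/9007199254740992
Target (4,6): original=205, with diffused error = 2520747991121325153/9007199254740992

Answer: 2520747991121325153/9007199254740992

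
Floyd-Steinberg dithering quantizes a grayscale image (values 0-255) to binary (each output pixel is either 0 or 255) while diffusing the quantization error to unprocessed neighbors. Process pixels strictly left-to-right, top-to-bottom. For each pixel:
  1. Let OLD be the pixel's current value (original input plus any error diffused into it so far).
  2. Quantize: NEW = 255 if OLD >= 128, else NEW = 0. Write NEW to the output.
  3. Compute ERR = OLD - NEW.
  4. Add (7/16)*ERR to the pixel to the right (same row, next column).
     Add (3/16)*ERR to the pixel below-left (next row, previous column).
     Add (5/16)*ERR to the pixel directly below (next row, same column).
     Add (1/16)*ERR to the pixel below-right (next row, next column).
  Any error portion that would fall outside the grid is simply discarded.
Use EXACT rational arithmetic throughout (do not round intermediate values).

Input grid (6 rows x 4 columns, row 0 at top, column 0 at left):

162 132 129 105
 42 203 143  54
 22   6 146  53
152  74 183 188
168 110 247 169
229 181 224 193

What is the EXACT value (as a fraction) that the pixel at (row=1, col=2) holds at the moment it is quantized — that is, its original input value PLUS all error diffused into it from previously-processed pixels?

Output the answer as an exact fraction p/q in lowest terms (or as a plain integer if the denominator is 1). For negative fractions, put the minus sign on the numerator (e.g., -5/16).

Answer: 7885981/65536

Derivation:
(0,0): OLD=162 → NEW=255, ERR=-93
(0,1): OLD=1461/16 → NEW=0, ERR=1461/16
(0,2): OLD=43251/256 → NEW=255, ERR=-22029/256
(0,3): OLD=275877/4096 → NEW=0, ERR=275877/4096
(1,0): OLD=7695/256 → NEW=0, ERR=7695/256
(1,1): OLD=456169/2048 → NEW=255, ERR=-66071/2048
(1,2): OLD=7885981/65536 → NEW=0, ERR=7885981/65536
Target (1,2): original=143, with diffused error = 7885981/65536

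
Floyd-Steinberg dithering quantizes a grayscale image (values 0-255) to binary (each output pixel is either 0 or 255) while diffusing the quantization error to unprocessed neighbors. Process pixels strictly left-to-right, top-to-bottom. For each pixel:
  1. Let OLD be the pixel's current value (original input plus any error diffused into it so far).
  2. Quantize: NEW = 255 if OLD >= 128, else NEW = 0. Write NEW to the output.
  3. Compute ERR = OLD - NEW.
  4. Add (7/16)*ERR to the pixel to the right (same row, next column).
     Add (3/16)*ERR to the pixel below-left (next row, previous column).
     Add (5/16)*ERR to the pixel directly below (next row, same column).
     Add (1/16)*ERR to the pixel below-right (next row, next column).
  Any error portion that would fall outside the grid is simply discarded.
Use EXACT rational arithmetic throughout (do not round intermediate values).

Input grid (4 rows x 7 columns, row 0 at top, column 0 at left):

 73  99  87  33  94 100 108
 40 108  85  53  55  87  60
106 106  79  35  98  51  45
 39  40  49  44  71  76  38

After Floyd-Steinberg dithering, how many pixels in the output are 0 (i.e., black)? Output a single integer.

Answer: 21

Derivation:
(0,0): OLD=73 → NEW=0, ERR=73
(0,1): OLD=2095/16 → NEW=255, ERR=-1985/16
(0,2): OLD=8377/256 → NEW=0, ERR=8377/256
(0,3): OLD=193807/4096 → NEW=0, ERR=193807/4096
(0,4): OLD=7517033/65536 → NEW=0, ERR=7517033/65536
(0,5): OLD=157476831/1048576 → NEW=255, ERR=-109910049/1048576
(0,6): OLD=1042568985/16777216 → NEW=0, ERR=1042568985/16777216
(1,0): OLD=10125/256 → NEW=0, ERR=10125/256
(1,1): OLD=199131/2048 → NEW=0, ERR=199131/2048
(1,2): OLD=9101815/65536 → NEW=255, ERR=-7609865/65536
(1,3): OLD=10626411/262144 → NEW=0, ERR=10626411/262144
(1,4): OLD=1541533473/16777216 → NEW=0, ERR=1541533473/16777216
(1,5): OLD=15201941233/134217728 → NEW=0, ERR=15201941233/134217728
(1,6): OLD=262896880639/2147483648 → NEW=0, ERR=262896880639/2147483648
(2,0): OLD=4475801/32768 → NEW=255, ERR=-3880039/32768
(2,1): OLD=68451875/1048576 → NEW=0, ERR=68451875/1048576
(2,2): OLD=1425245993/16777216 → NEW=0, ERR=1425245993/16777216
(2,3): OLD=12724444705/134217728 → NEW=0, ERR=12724444705/134217728
(2,4): OLD=206116197745/1073741824 → NEW=255, ERR=-67687967375/1073741824
(2,5): OLD=3006877338619/34359738368 → NEW=0, ERR=3006877338619/34359738368
(2,6): OLD=70710600402061/549755813888 → NEW=255, ERR=-69477132139379/549755813888
(3,0): OLD=238860809/16777216 → NEW=0, ERR=238860809/16777216
(3,1): OLD=10087375957/134217728 → NEW=0, ERR=10087375957/134217728
(3,2): OLD=139891672143/1073741824 → NEW=255, ERR=-133912492977/1073741824
(3,3): OLD=53914105721/4294967296 → NEW=0, ERR=53914105721/4294967296
(3,4): OLD=43499867786761/549755813888 → NEW=0, ERR=43499867786761/549755813888
(3,5): OLD=485232347785259/4398046511104 → NEW=0, ERR=485232347785259/4398046511104
(3,6): OLD=3676433727016117/70368744177664 → NEW=0, ERR=3676433727016117/70368744177664
Output grid:
  Row 0: .#...#.  (5 black, running=5)
  Row 1: ..#....  (6 black, running=11)
  Row 2: #...#.#  (4 black, running=15)
  Row 3: ..#....  (6 black, running=21)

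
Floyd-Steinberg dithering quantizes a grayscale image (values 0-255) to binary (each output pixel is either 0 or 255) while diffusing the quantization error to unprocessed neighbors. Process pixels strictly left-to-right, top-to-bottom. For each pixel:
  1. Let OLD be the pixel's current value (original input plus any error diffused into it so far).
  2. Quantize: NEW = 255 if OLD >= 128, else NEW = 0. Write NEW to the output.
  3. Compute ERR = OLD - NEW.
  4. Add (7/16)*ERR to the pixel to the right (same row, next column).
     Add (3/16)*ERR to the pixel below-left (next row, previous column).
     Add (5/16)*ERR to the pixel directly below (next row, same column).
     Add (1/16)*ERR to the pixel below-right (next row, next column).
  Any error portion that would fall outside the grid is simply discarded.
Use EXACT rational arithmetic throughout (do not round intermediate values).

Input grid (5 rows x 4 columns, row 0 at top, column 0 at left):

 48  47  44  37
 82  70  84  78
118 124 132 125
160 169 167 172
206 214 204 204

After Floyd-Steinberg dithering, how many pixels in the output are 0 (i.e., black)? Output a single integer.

(0,0): OLD=48 → NEW=0, ERR=48
(0,1): OLD=68 → NEW=0, ERR=68
(0,2): OLD=295/4 → NEW=0, ERR=295/4
(0,3): OLD=4433/64 → NEW=0, ERR=4433/64
(1,0): OLD=439/4 → NEW=0, ERR=439/4
(1,1): OLD=4995/32 → NEW=255, ERR=-3165/32
(1,2): OLD=82957/1024 → NEW=0, ERR=82957/1024
(1,3): OLD=2288811/16384 → NEW=255, ERR=-1889109/16384
(2,0): OLD=68481/512 → NEW=255, ERR=-62079/512
(2,1): OLD=1017365/16384 → NEW=0, ERR=1017365/16384
(2,2): OLD=10268329/65536 → NEW=255, ERR=-6443351/65536
(2,3): OLD=53495611/1048576 → NEW=0, ERR=53495611/1048576
(3,0): OLD=35062495/262144 → NEW=255, ERR=-31784225/262144
(3,1): OLD=458632341/4194304 → NEW=0, ERR=458632341/4194304
(3,2): OLD=13258127127/67108864 → NEW=255, ERR=-3854633193/67108864
(3,3): OLD=168221765473/1073741824 → NEW=255, ERR=-105582399647/1073741824
(4,0): OLD=12657585007/67108864 → NEW=255, ERR=-4455175313/67108864
(4,1): OLD=107792224623/536870912 → NEW=255, ERR=-29109857937/536870912
(4,2): OLD=2589447327333/17179869184 → NEW=255, ERR=-1791419314587/17179869184
(4,3): OLD=34101779745299/274877906944 → NEW=0, ERR=34101779745299/274877906944
Output grid:
  Row 0: ....  (4 black, running=4)
  Row 1: .#.#  (2 black, running=6)
  Row 2: #.#.  (2 black, running=8)
  Row 3: #.##  (1 black, running=9)
  Row 4: ###.  (1 black, running=10)

Answer: 10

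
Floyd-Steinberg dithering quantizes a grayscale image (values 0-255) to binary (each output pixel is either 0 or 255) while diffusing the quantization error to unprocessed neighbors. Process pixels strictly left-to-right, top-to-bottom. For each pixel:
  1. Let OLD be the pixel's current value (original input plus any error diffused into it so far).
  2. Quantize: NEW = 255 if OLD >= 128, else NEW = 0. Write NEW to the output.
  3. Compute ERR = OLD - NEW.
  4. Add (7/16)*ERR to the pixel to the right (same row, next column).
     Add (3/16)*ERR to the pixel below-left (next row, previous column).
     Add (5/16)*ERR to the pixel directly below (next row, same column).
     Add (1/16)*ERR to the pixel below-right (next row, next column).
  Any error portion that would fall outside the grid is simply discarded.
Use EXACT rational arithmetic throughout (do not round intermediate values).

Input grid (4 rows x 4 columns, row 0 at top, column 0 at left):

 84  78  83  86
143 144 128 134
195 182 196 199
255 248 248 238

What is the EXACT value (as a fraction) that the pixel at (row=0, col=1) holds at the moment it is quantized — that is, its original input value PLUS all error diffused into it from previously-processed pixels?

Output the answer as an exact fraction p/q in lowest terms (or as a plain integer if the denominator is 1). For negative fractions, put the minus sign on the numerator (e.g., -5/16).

(0,0): OLD=84 → NEW=0, ERR=84
(0,1): OLD=459/4 → NEW=0, ERR=459/4
Target (0,1): original=78, with diffused error = 459/4

Answer: 459/4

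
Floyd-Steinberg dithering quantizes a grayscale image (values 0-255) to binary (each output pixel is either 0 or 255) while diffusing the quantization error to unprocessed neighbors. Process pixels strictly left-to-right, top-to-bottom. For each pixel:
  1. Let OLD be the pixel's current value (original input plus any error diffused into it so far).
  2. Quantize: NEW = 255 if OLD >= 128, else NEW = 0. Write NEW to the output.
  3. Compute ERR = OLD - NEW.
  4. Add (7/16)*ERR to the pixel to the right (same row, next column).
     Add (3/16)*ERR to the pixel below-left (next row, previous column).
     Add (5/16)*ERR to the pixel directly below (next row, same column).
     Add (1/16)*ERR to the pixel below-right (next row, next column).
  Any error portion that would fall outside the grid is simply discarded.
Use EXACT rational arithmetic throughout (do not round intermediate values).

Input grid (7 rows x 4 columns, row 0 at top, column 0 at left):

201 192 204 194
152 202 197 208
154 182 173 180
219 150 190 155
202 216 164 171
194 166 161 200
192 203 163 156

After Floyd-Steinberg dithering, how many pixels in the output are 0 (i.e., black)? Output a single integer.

Answer: 7

Derivation:
(0,0): OLD=201 → NEW=255, ERR=-54
(0,1): OLD=1347/8 → NEW=255, ERR=-693/8
(0,2): OLD=21261/128 → NEW=255, ERR=-11379/128
(0,3): OLD=317659/2048 → NEW=255, ERR=-204581/2048
(1,0): OLD=15217/128 → NEW=0, ERR=15217/128
(1,1): OLD=211863/1024 → NEW=255, ERR=-49257/1024
(1,2): OLD=4064227/32768 → NEW=0, ERR=4064227/32768
(1,3): OLD=118221989/524288 → NEW=255, ERR=-15471451/524288
(2,0): OLD=2984045/16384 → NEW=255, ERR=-1193875/16384
(2,1): OLD=86913279/524288 → NEW=255, ERR=-46780161/524288
(2,2): OLD=172159035/1048576 → NEW=255, ERR=-95227845/1048576
(2,3): OLD=2328644719/16777216 → NEW=255, ERR=-1949545361/16777216
(3,0): OLD=1505744669/8388608 → NEW=255, ERR=-633350371/8388608
(3,1): OLD=9060061443/134217728 → NEW=0, ERR=9060061443/134217728
(3,2): OLD=351731692541/2147483648 → NEW=255, ERR=-195876637699/2147483648
(3,3): OLD=2511887325547/34359738368 → NEW=0, ERR=2511887325547/34359738368
(4,0): OLD=410303851545/2147483648 → NEW=255, ERR=-137304478695/2147483648
(4,1): OLD=3217804721995/17179869184 → NEW=255, ERR=-1163061919925/17179869184
(4,2): OLD=68061993288811/549755813888 → NEW=0, ERR=68061993288811/549755813888
(4,3): OLD=2131372426612061/8796093022208 → NEW=255, ERR=-111631294050979/8796093022208
(5,0): OLD=44344949039561/274877906944 → NEW=255, ERR=-25748917231159/274877906944
(5,1): OLD=1082612726582815/8796093022208 → NEW=0, ERR=1082612726582815/8796093022208
(5,2): OLD=1085987580913683/4398046511104 → NEW=255, ERR=-35514279417837/4398046511104
(5,3): OLD=28181133181581963/140737488355328 → NEW=255, ERR=-7706926349026677/140737488355328
(6,0): OLD=26149609186985981/140737488355328 → NEW=255, ERR=-9738450343622659/140737488355328
(6,1): OLD=458962411452906171/2251799813685248 → NEW=255, ERR=-115246541036832069/2251799813685248
(6,2): OLD=4882267964775559725/36028797018963968 → NEW=255, ERR=-4305075275060252115/36028797018963968
(6,3): OLD=49636551730167232059/576460752303423488 → NEW=0, ERR=49636551730167232059/576460752303423488
Output grid:
  Row 0: ####  (0 black, running=0)
  Row 1: .#.#  (2 black, running=2)
  Row 2: ####  (0 black, running=2)
  Row 3: #.#.  (2 black, running=4)
  Row 4: ##.#  (1 black, running=5)
  Row 5: #.##  (1 black, running=6)
  Row 6: ###.  (1 black, running=7)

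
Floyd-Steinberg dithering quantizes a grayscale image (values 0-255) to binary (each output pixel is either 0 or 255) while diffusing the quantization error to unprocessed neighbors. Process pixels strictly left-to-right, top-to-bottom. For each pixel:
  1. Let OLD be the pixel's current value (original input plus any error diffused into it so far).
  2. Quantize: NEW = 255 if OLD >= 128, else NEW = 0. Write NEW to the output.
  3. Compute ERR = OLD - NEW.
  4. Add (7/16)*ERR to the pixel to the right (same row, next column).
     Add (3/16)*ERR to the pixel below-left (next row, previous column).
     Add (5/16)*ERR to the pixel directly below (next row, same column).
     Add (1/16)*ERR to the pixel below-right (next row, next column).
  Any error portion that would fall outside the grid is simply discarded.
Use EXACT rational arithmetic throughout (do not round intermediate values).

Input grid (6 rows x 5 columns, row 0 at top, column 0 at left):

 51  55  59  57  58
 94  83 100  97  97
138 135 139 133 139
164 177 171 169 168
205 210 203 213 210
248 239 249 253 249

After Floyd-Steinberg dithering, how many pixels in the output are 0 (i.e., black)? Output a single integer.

(0,0): OLD=51 → NEW=0, ERR=51
(0,1): OLD=1237/16 → NEW=0, ERR=1237/16
(0,2): OLD=23763/256 → NEW=0, ERR=23763/256
(0,3): OLD=399813/4096 → NEW=0, ERR=399813/4096
(0,4): OLD=6599779/65536 → NEW=0, ERR=6599779/65536
(1,0): OLD=31855/256 → NEW=0, ERR=31855/256
(1,1): OLD=373129/2048 → NEW=255, ERR=-149111/2048
(1,2): OLD=7883197/65536 → NEW=0, ERR=7883197/65536
(1,3): OLD=53690489/262144 → NEW=255, ERR=-13156231/262144
(1,4): OLD=472337483/4194304 → NEW=0, ERR=472337483/4194304
(2,0): OLD=5348851/32768 → NEW=255, ERR=-3006989/32768
(2,1): OLD=107406625/1048576 → NEW=0, ERR=107406625/1048576
(2,2): OLD=3480315555/16777216 → NEW=255, ERR=-797874525/16777216
(2,3): OLD=33592948281/268435456 → NEW=0, ERR=33592948281/268435456
(2,4): OLD=969827106127/4294967296 → NEW=255, ERR=-125389554353/4294967296
(3,0): OLD=2592565059/16777216 → NEW=255, ERR=-1685625021/16777216
(3,1): OLD=20186514311/134217728 → NEW=255, ERR=-14039006329/134217728
(3,2): OLD=602338297853/4294967296 → NEW=255, ERR=-492878362627/4294967296
(3,3): OLD=1283806793877/8589934592 → NEW=255, ERR=-906626527083/8589934592
(3,4): OLD=16564437295177/137438953472 → NEW=0, ERR=16564437295177/137438953472
(4,0): OLD=330692128013/2147483648 → NEW=255, ERR=-216916202227/2147483648
(4,1): OLD=7237867177485/68719476736 → NEW=0, ERR=7237867177485/68719476736
(4,2): OLD=205488653780323/1099511627776 → NEW=255, ERR=-74886811302557/1099511627776
(4,3): OLD=2914056605261325/17592186044416 → NEW=255, ERR=-1571950836064755/17592186044416
(4,4): OLD=56850557998231771/281474976710656 → NEW=255, ERR=-14925561062985509/281474976710656
(5,0): OLD=259685892864583/1099511627776 → NEW=255, ERR=-20689572218297/1099511627776
(5,1): OLD=2151506651919125/8796093022208 → NEW=255, ERR=-91497068743915/8796093022208
(5,2): OLD=59952406823575869/281474976710656 → NEW=255, ERR=-11823712237641411/281474976710656
(5,3): OLD=216735236573413523/1125899906842624 → NEW=255, ERR=-70369239671455597/1125899906842624
(5,4): OLD=3593884476392970337/18014398509481984 → NEW=255, ERR=-999787143524935583/18014398509481984
Output grid:
  Row 0: .....  (5 black, running=5)
  Row 1: .#.#.  (3 black, running=8)
  Row 2: #.#.#  (2 black, running=10)
  Row 3: ####.  (1 black, running=11)
  Row 4: #.###  (1 black, running=12)
  Row 5: #####  (0 black, running=12)

Answer: 12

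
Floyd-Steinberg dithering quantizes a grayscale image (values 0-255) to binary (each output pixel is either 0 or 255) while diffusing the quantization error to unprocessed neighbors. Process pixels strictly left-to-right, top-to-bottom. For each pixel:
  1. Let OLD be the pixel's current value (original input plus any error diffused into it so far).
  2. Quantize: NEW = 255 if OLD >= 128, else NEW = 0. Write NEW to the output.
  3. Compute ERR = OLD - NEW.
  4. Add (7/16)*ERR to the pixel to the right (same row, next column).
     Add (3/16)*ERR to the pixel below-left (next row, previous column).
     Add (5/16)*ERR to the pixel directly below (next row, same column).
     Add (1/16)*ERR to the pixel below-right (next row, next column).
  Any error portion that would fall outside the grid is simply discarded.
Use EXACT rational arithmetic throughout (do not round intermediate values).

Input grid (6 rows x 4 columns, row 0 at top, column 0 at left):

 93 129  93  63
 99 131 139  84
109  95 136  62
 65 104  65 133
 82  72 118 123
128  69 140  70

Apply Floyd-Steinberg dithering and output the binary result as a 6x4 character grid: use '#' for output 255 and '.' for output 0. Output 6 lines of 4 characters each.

Answer: .#..
.##.
#...
..##
.#..
#.#.

Derivation:
(0,0): OLD=93 → NEW=0, ERR=93
(0,1): OLD=2715/16 → NEW=255, ERR=-1365/16
(0,2): OLD=14253/256 → NEW=0, ERR=14253/256
(0,3): OLD=357819/4096 → NEW=0, ERR=357819/4096
(1,0): OLD=28689/256 → NEW=0, ERR=28689/256
(1,1): OLD=347383/2048 → NEW=255, ERR=-174857/2048
(1,2): OLD=8525763/65536 → NEW=255, ERR=-8185917/65536
(1,3): OLD=63053253/1048576 → NEW=0, ERR=63053253/1048576
(2,0): OLD=4194701/32768 → NEW=255, ERR=-4161139/32768
(2,1): OLD=-3831713/1048576 → NEW=0, ERR=-3831713/1048576
(2,2): OLD=212454875/2097152 → NEW=0, ERR=212454875/2097152
(2,3): OLD=3936142095/33554432 → NEW=0, ERR=3936142095/33554432
(3,0): OLD=413241661/16777216 → NEW=0, ERR=413241661/16777216
(3,1): OLD=33471855843/268435456 → NEW=0, ERR=33471855843/268435456
(3,2): OLD=742933476893/4294967296 → NEW=255, ERR=-352283183587/4294967296
(3,3): OLD=9627946645579/68719476736 → NEW=255, ERR=-7895519922101/68719476736
(4,0): OLD=485662218681/4294967296 → NEW=0, ERR=485662218681/4294967296
(4,1): OLD=5037063318827/34359738368 → NEW=255, ERR=-3724669965013/34359738368
(4,2): OLD=34296573209931/1099511627776 → NEW=0, ERR=34296573209931/1099511627776
(4,3): OLD=1682088807166333/17592186044416 → NEW=0, ERR=1682088807166333/17592186044416
(5,0): OLD=78621223029865/549755813888 → NEW=255, ERR=-61566509511575/549755813888
(5,1): OLD=-16798242887297/17592186044416 → NEW=0, ERR=-16798242887297/17592186044416
(5,2): OLD=1411620946733987/8796093022208 → NEW=255, ERR=-831382773929053/8796093022208
(5,3): OLD=17023078741929739/281474976710656 → NEW=0, ERR=17023078741929739/281474976710656
Row 0: .#..
Row 1: .##.
Row 2: #...
Row 3: ..##
Row 4: .#..
Row 5: #.#.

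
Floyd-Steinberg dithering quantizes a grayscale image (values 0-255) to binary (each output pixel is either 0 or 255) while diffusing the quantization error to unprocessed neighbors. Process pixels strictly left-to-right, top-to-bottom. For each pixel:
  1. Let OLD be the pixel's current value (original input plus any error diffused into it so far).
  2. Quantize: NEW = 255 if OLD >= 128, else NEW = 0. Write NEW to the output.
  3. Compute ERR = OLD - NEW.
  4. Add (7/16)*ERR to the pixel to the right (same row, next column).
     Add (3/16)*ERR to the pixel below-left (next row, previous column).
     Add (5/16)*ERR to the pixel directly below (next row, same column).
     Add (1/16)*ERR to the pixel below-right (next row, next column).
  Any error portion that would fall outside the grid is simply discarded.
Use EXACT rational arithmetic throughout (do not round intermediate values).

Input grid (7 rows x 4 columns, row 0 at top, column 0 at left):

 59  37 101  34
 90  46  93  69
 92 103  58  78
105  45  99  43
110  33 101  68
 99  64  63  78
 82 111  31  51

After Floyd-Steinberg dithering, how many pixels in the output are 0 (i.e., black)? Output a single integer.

(0,0): OLD=59 → NEW=0, ERR=59
(0,1): OLD=1005/16 → NEW=0, ERR=1005/16
(0,2): OLD=32891/256 → NEW=255, ERR=-32389/256
(0,3): OLD=-87459/4096 → NEW=0, ERR=-87459/4096
(1,0): OLD=30775/256 → NEW=0, ERR=30775/256
(1,1): OLD=201089/2048 → NEW=0, ERR=201089/2048
(1,2): OLD=6313877/65536 → NEW=0, ERR=6313877/65536
(1,3): OLD=101260579/1048576 → NEW=0, ERR=101260579/1048576
(2,0): OLD=4848923/32768 → NEW=255, ERR=-3506917/32768
(2,1): OLD=117900761/1048576 → NEW=0, ERR=117900761/1048576
(2,2): OLD=338779165/2097152 → NEW=255, ERR=-195994595/2097152
(2,3): OLD=2459933385/33554432 → NEW=0, ERR=2459933385/33554432
(3,0): OLD=1554203243/16777216 → NEW=0, ERR=1554203243/16777216
(3,1): OLD=25891667317/268435456 → NEW=0, ERR=25891667317/268435456
(3,2): OLD=570227888779/4294967296 → NEW=255, ERR=-524988771701/4294967296
(3,3): OLD=452976533581/68719476736 → NEW=0, ERR=452976533581/68719476736
(4,0): OLD=674457663951/4294967296 → NEW=255, ERR=-420758996529/4294967296
(4,1): OLD=108336428525/34359738368 → NEW=0, ERR=108336428525/34359738368
(4,2): OLD=78555479102541/1099511627776 → NEW=0, ERR=78555479102541/1099511627776
(4,3): OLD=1647998001869099/17592186044416 → NEW=0, ERR=1647998001869099/17592186044416
(5,0): OLD=37920474999327/549755813888 → NEW=0, ERR=37920474999327/549755813888
(5,1): OLD=1802072519593401/17592186044416 → NEW=0, ERR=1802072519593401/17592186044416
(5,2): OLD=1300979117348141/8796093022208 → NEW=255, ERR=-942024603314899/8796093022208
(5,3): OLD=18263581412008733/281474976710656 → NEW=0, ERR=18263581412008733/281474976710656
(6,0): OLD=34554441648946315/281474976710656 → NEW=0, ERR=34554441648946315/281474976710656
(6,1): OLD=814927373029646461/4503599627370496 → NEW=255, ERR=-333490531949830019/4503599627370496
(6,2): OLD=-1174248820166855717/72057594037927936 → NEW=0, ERR=-1174248820166855717/72057594037927936
(6,3): OLD=66239573650796731389/1152921504606846976 → NEW=0, ERR=66239573650796731389/1152921504606846976
Output grid:
  Row 0: ..#.  (3 black, running=3)
  Row 1: ....  (4 black, running=7)
  Row 2: #.#.  (2 black, running=9)
  Row 3: ..#.  (3 black, running=12)
  Row 4: #...  (3 black, running=15)
  Row 5: ..#.  (3 black, running=18)
  Row 6: .#..  (3 black, running=21)

Answer: 21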